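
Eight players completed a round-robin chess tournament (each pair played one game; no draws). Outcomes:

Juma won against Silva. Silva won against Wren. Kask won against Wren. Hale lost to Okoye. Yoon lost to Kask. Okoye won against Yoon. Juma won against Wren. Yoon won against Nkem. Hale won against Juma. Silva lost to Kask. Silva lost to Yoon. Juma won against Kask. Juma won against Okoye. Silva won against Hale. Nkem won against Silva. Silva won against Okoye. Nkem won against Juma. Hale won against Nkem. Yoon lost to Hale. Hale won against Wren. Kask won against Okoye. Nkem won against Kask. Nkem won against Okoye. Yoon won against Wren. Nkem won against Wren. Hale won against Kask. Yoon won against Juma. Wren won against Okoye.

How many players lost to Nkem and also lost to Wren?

Nkem beat: Juma, Wren, Okoye, Kask, Silva.
Wren beat: Okoye.
Both beat: Okoye — 1.

1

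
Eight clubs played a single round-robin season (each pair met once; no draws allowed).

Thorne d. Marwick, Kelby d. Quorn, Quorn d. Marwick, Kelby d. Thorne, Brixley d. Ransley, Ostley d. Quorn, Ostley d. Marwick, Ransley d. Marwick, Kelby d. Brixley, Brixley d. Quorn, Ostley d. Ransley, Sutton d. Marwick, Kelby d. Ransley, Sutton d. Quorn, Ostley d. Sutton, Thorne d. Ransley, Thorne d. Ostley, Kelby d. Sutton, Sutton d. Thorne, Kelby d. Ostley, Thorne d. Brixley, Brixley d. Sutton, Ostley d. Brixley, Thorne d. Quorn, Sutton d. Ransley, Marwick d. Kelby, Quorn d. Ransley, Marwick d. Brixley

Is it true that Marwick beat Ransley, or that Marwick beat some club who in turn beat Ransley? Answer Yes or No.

Yes

Marwick did not beat Ransley directly.
Marwick beat Kelby, Brixley. Of those, Kelby beat Ransley.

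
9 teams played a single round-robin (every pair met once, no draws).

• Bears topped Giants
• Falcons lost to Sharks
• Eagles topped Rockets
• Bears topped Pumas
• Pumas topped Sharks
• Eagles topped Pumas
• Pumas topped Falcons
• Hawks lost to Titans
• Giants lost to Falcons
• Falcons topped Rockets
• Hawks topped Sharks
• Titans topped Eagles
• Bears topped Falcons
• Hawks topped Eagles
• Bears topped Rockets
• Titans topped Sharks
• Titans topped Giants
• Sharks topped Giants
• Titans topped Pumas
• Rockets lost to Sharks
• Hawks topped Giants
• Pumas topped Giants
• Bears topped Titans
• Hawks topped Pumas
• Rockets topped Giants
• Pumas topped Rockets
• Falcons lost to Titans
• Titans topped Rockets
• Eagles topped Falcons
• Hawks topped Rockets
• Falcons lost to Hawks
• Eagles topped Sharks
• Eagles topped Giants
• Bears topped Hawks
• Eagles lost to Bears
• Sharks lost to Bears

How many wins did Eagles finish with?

Eagles' results: beat Rockets, Giants, Pumas, Falcons, Sharks; lost to Hawks, Titans, Bears.
That is 5 wins.

5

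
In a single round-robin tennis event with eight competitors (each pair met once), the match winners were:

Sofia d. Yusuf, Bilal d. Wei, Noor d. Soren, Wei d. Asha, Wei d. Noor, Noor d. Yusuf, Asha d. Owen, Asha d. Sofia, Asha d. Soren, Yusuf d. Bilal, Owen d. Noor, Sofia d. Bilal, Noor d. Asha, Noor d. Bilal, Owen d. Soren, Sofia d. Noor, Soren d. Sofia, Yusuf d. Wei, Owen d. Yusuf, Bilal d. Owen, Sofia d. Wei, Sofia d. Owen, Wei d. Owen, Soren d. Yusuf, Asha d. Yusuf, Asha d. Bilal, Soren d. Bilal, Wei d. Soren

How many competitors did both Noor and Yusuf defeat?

Noor beat: Bilal, Soren, Yusuf, Asha.
Yusuf beat: Bilal, Wei.
Both beat: Bilal — 1.

1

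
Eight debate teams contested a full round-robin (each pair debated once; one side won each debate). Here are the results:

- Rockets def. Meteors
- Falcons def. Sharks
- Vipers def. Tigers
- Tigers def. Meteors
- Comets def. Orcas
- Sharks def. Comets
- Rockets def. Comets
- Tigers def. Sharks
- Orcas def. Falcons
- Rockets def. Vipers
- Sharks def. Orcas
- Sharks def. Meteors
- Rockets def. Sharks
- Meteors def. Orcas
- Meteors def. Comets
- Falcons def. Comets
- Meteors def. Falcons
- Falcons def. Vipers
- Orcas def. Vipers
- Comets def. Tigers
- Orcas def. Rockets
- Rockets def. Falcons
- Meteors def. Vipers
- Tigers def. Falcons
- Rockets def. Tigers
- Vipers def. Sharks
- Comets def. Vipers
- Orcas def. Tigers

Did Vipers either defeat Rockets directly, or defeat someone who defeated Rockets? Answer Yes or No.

No

Vipers did not beat Rockets directly.
Vipers beat Sharks, Tigers, but each of them lost to Rockets. No two-step path.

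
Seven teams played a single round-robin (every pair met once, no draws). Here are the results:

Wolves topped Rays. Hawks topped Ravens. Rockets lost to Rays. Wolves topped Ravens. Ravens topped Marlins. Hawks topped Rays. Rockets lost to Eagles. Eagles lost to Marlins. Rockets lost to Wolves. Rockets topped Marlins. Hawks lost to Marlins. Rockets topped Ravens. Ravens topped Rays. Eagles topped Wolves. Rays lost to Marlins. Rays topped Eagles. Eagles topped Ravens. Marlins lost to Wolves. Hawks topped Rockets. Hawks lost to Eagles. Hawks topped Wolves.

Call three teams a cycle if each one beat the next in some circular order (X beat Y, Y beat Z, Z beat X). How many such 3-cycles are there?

Win totals: Rockets 2, Ravens 2, Eagles 4, Marlins 3, Hawks 4, Rays 2, Wolves 4.
A team with w wins dominates both others in C(w,2) triples; summing gives 1 + 1 + 6 + 3 + 6 + 1 + 6 = 24 transitive triples.
Total triples C(7,3) = 35, so cyclic triples = 35 − 24 = 11.

11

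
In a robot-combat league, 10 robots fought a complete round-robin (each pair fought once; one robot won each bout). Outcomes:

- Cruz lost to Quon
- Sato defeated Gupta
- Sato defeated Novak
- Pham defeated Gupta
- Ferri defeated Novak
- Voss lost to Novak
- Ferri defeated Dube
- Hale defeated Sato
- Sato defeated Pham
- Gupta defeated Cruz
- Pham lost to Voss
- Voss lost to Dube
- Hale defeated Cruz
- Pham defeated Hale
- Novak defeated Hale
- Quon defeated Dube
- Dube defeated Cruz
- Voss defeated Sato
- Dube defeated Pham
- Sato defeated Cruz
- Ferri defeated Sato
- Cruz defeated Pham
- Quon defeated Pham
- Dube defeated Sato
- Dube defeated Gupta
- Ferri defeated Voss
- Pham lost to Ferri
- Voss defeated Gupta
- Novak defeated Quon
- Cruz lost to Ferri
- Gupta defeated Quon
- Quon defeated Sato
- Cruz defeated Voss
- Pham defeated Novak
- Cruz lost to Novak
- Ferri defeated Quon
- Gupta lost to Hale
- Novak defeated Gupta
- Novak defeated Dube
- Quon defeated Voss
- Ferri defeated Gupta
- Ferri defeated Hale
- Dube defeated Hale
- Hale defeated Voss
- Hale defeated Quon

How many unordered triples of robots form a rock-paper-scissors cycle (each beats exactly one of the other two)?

20

Win totals: Dube 6, Gupta 2, Hale 5, Pham 3, Ferri 9, Cruz 2, Voss 3, Sato 4, Quon 5, Novak 6.
A robot with w wins dominates both others in C(w,2) triples; summing gives 15 + 1 + 10 + 3 + 36 + 1 + 3 + 6 + 10 + 15 = 100 transitive triples.
Total triples C(10,3) = 120, so cyclic triples = 120 − 100 = 20.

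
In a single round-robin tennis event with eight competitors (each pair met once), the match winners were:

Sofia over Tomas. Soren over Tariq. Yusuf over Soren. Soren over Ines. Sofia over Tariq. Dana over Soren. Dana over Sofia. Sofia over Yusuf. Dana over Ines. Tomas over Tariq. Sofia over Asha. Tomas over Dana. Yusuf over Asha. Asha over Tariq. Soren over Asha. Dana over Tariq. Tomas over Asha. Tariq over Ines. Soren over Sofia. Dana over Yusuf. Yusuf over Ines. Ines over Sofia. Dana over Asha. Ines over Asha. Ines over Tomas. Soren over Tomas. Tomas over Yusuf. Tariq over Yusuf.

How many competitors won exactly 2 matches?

1

Win totals: Sofia 4, Soren 5, Tariq 2, Yusuf 3, Dana 6, Asha 1, Ines 3, Tomas 4.
Exactly 2: Tariq — 1 competitor.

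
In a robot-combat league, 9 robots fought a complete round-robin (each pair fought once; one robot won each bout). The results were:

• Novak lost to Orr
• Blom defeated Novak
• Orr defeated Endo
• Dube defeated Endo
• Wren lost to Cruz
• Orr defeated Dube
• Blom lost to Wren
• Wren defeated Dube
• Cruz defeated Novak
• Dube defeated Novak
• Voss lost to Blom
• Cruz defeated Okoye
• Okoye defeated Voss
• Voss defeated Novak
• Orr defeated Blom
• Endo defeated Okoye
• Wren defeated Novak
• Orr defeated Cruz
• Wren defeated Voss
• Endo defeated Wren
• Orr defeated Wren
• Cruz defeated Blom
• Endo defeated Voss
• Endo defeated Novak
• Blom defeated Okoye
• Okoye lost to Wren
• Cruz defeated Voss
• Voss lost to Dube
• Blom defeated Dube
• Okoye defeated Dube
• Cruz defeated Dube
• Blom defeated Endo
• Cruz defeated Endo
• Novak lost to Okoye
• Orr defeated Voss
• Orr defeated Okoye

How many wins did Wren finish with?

5

Wren's results: beat Okoye, Blom, Novak, Dube, Voss; lost to Cruz, Orr, Endo.
That is 5 wins.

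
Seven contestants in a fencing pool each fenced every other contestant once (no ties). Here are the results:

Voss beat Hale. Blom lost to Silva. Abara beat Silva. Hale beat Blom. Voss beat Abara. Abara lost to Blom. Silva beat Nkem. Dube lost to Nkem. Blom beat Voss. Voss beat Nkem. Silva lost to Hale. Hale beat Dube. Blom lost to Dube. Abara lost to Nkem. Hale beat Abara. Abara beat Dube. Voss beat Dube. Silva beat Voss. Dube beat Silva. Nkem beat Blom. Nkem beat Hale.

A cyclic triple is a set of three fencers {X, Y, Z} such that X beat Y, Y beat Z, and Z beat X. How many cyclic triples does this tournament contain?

Win totals: Abara 2, Nkem 4, Voss 4, Blom 2, Silva 3, Dube 2, Hale 4.
A fencer with w wins dominates both others in C(w,2) triples; summing gives 1 + 6 + 6 + 1 + 3 + 1 + 6 = 24 transitive triples.
Total triples C(7,3) = 35, so cyclic triples = 35 − 24 = 11.

11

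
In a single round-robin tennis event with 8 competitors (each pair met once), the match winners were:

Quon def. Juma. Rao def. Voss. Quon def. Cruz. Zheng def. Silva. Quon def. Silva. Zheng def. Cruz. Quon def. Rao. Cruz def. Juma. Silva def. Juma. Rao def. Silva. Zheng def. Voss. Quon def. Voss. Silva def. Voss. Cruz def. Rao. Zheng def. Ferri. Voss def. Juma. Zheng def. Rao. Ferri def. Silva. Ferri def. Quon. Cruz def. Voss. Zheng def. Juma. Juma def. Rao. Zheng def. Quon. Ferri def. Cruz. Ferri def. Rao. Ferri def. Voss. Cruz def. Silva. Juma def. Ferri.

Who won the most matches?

Win totals: Quon 5, Zheng 7, Ferri 5, Silva 2, Juma 2, Cruz 4, Voss 1, Rao 2.
Zheng leads with 7 wins (next highest: 5).

Zheng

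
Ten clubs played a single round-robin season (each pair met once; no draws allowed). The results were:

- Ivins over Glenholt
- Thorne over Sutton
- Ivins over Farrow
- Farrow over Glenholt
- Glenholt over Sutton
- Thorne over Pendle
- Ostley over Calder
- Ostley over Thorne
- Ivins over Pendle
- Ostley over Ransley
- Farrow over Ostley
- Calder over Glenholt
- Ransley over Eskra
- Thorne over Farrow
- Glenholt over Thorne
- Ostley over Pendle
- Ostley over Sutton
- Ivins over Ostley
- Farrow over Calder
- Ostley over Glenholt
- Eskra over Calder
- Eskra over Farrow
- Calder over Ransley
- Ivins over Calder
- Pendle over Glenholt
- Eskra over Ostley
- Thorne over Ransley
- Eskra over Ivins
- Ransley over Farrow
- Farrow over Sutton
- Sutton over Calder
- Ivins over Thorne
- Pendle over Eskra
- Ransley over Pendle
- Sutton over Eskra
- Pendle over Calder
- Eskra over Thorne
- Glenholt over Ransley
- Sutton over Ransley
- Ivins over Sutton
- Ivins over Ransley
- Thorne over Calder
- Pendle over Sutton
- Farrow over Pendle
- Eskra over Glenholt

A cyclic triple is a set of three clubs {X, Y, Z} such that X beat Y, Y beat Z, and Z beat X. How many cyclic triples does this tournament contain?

26

Win totals: Ivins 8, Eskra 6, Sutton 3, Calder 2, Thorne 5, Pendle 4, Farrow 5, Ransley 3, Ostley 6, Glenholt 3.
A club with w wins dominates both others in C(w,2) triples; summing gives 28 + 15 + 3 + 1 + 10 + 6 + 10 + 3 + 15 + 3 = 94 transitive triples.
Total triples C(10,3) = 120, so cyclic triples = 120 − 94 = 26.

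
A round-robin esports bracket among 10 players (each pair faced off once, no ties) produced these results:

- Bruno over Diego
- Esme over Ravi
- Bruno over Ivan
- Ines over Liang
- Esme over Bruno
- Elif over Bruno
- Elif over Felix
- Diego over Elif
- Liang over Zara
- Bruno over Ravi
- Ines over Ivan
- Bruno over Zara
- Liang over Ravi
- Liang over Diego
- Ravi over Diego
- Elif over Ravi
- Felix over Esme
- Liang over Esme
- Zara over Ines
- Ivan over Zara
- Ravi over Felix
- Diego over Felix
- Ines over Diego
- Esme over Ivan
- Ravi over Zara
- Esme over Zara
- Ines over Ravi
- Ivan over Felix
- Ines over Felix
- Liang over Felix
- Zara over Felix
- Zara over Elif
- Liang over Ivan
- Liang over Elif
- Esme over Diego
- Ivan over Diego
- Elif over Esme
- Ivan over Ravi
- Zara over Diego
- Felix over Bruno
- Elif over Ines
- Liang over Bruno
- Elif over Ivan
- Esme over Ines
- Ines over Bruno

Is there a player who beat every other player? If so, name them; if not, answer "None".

None

Highest win total is Liang with 8 (out of 9 possible).
Liang lost to Ines, so no player went undefeated.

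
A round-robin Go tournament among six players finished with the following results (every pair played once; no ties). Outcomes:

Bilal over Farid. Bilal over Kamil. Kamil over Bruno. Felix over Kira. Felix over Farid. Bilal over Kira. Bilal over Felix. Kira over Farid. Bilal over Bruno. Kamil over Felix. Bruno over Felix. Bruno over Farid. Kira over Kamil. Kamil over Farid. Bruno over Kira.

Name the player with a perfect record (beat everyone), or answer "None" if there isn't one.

Bilal has 5 wins out of 5 opponents — a perfect record.

Bilal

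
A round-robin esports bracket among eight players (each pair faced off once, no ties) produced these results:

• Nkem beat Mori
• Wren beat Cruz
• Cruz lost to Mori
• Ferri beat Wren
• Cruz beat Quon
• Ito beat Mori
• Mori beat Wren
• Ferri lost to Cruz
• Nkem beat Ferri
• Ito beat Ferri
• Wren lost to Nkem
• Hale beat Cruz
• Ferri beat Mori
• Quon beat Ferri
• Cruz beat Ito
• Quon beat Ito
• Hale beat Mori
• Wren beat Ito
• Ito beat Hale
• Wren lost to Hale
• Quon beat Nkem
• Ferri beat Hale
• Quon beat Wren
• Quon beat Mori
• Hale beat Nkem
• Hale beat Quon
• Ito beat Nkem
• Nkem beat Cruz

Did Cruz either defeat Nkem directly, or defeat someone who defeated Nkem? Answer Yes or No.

Cruz did not beat Nkem directly.
Cruz beat Quon, Ferri, Ito. Of those, Quon beat Nkem.

Yes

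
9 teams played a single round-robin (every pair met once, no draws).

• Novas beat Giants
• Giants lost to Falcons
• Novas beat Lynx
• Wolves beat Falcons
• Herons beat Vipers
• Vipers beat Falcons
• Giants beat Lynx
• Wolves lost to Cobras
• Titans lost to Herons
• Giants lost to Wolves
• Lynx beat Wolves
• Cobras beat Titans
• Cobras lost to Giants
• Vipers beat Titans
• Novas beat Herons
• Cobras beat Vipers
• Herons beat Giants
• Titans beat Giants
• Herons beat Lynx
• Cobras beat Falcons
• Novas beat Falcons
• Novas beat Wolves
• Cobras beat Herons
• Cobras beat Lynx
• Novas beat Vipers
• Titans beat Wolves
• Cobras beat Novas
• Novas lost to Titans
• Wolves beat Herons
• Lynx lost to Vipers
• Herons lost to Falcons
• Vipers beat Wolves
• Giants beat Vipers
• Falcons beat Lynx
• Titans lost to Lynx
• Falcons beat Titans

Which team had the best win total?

Cobras

Win totals: Cobras 7, Giants 3, Wolves 3, Titans 3, Herons 4, Novas 6, Vipers 4, Falcons 4, Lynx 2.
Cobras leads with 7 wins (next highest: 6).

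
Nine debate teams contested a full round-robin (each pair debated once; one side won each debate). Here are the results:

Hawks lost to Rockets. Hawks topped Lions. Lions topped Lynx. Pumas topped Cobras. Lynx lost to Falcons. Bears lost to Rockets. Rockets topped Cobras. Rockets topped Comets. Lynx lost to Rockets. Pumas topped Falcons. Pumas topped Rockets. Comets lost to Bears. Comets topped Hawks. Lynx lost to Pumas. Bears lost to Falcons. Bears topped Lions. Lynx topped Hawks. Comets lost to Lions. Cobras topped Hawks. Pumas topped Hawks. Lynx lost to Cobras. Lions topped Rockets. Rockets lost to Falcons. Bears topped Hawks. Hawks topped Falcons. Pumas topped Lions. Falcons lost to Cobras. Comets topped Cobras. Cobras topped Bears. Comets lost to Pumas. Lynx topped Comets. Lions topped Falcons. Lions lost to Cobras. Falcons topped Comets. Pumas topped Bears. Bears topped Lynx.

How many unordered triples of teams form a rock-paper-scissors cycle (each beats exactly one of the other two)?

15

Win totals: Rockets 5, Lynx 2, Cobras 5, Bears 4, Falcons 4, Pumas 8, Lions 4, Hawks 2, Comets 2.
A team with w wins dominates both others in C(w,2) triples; summing gives 10 + 1 + 10 + 6 + 6 + 28 + 6 + 1 + 1 = 69 transitive triples.
Total triples C(9,3) = 84, so cyclic triples = 84 − 69 = 15.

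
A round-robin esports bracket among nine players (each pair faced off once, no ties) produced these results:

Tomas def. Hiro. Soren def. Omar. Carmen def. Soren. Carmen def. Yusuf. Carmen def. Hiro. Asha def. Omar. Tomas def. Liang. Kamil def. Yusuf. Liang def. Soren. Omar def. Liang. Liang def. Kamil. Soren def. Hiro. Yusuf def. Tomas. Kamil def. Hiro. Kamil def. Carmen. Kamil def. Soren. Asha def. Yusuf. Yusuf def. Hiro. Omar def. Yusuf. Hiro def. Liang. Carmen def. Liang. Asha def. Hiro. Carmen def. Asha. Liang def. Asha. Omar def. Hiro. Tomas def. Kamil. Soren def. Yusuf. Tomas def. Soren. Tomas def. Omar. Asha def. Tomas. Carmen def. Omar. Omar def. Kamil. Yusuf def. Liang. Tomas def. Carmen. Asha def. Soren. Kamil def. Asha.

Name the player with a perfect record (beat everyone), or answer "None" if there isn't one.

Highest win total is Tomas with 6 (out of 8 possible).
Tomas lost to Yusuf, Asha, so no player went undefeated.

None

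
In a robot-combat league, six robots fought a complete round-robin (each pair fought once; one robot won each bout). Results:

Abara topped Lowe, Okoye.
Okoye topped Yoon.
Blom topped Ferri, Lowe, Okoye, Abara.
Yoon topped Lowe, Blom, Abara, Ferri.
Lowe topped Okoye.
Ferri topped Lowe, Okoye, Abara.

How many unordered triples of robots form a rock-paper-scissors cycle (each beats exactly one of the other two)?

4

Win totals: Abara 2, Lowe 1, Blom 4, Ferri 3, Okoye 1, Yoon 4.
A robot with w wins dominates both others in C(w,2) triples; summing gives 1 + 0 + 6 + 3 + 0 + 6 = 16 transitive triples.
Total triples C(6,3) = 20, so cyclic triples = 20 − 16 = 4.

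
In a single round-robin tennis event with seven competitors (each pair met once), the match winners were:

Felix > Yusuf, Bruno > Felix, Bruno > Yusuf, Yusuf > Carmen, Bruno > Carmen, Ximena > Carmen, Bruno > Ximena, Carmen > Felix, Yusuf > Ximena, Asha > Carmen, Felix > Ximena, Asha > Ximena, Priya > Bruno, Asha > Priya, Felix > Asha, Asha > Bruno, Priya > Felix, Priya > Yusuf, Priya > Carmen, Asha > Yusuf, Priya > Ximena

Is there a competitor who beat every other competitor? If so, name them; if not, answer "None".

Highest win total is Priya with 5 (out of 6 possible).
Priya lost to Asha, so no competitor went undefeated.

None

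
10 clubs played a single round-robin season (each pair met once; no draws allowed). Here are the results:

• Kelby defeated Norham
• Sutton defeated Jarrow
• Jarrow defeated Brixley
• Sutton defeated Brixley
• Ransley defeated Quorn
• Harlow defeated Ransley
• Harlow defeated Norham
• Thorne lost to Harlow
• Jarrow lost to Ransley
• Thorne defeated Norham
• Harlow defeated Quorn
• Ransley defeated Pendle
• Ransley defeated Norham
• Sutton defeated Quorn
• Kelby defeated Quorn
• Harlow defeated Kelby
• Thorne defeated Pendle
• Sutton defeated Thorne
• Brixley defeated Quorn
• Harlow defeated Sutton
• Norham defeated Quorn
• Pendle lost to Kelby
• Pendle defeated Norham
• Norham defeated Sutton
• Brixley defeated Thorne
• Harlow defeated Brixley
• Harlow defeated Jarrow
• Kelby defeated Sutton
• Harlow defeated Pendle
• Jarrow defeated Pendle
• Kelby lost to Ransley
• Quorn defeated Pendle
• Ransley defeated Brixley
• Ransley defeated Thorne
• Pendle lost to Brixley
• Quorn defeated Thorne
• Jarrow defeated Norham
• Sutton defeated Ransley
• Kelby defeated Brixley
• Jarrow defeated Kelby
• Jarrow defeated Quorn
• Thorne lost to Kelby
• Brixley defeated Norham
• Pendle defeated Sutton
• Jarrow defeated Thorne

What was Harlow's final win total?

9

Harlow's results: beat Thorne, Kelby, Ransley, Norham, Sutton, Brixley, Pendle, Quorn, Jarrow; lost to no one.
That is 9 wins.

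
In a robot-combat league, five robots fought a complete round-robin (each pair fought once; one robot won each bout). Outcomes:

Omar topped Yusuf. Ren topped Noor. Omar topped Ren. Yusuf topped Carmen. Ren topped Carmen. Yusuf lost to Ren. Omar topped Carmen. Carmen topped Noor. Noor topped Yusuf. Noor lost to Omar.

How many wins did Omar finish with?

4

Omar's results: beat Ren, Carmen, Yusuf, Noor; lost to no one.
That is 4 wins.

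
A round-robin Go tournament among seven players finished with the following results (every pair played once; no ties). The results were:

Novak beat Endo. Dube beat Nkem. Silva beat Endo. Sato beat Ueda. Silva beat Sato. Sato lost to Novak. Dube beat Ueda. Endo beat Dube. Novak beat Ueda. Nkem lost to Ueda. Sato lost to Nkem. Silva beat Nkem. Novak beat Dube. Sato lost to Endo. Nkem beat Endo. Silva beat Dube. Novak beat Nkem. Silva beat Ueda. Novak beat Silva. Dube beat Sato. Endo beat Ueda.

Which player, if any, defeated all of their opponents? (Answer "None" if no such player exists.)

Novak has 6 wins out of 6 opponents — a perfect record.

Novak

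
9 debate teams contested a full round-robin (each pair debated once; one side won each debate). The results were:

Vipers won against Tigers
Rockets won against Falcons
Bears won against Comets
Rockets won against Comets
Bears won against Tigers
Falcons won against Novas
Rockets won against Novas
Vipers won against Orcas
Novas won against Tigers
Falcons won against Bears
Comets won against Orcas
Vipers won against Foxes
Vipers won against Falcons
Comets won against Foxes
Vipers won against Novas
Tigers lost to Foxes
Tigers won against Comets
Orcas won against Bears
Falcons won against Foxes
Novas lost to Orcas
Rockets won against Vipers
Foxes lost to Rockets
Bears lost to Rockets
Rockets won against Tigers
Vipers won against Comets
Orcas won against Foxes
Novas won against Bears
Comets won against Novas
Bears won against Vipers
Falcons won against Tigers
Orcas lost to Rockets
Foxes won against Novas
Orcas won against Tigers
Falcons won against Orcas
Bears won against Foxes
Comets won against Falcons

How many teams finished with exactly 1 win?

1

Win totals: Vipers 6, Rockets 8, Tigers 1, Bears 4, Orcas 4, Foxes 2, Novas 2, Falcons 5, Comets 4.
Exactly 1: Tigers — 1 team.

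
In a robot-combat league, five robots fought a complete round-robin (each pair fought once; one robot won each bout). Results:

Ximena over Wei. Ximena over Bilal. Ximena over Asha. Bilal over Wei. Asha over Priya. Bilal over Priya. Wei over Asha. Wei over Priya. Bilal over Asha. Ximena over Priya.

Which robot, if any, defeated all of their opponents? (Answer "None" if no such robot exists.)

Ximena has 4 wins out of 4 opponents — a perfect record.

Ximena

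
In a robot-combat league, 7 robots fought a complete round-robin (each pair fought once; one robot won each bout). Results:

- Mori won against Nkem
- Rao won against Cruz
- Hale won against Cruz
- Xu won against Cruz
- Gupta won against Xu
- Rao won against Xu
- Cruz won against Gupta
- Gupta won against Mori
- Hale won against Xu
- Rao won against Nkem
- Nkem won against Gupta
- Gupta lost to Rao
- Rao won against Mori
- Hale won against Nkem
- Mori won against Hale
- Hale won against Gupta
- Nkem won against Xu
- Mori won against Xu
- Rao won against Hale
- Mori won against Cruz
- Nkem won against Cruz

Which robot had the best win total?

Rao

Win totals: Hale 4, Cruz 1, Rao 6, Mori 4, Nkem 3, Gupta 2, Xu 1.
Rao leads with 6 wins (next highest: 4).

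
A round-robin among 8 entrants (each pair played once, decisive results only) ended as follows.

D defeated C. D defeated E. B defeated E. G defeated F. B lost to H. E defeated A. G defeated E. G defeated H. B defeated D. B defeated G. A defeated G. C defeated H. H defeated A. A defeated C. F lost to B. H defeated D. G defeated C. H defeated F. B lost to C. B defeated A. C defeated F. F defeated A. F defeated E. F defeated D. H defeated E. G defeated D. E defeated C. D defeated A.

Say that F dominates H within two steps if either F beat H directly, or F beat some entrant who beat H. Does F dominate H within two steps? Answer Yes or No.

F did not beat H directly.
F beat A, D, E, but each of them lost to H. No two-step path.

No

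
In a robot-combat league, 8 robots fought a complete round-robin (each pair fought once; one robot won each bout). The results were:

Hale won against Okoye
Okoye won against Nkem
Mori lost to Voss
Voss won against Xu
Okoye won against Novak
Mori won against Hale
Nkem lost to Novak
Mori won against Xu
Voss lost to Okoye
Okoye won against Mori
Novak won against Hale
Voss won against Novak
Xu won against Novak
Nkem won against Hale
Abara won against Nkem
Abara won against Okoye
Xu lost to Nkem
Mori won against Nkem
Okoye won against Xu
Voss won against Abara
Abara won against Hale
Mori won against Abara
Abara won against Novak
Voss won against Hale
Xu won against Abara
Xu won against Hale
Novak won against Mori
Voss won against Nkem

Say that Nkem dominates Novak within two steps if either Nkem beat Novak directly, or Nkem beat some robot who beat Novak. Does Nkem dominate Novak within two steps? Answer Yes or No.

Yes

Nkem did not beat Novak directly.
Nkem beat Hale, Xu. Of those, Xu beat Novak.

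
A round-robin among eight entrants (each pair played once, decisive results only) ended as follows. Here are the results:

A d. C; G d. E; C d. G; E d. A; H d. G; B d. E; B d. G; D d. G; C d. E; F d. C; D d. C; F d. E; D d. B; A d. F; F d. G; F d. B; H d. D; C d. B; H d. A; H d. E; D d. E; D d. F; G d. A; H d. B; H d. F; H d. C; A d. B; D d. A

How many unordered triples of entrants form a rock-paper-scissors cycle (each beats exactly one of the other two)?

Win totals: A 3, B 2, C 3, D 6, E 1, F 4, G 2, H 7.
An entrant with w wins dominates both others in C(w,2) triples; summing gives 3 + 1 + 3 + 15 + 0 + 6 + 1 + 21 = 50 transitive triples.
Total triples C(8,3) = 56, so cyclic triples = 56 − 50 = 6.

6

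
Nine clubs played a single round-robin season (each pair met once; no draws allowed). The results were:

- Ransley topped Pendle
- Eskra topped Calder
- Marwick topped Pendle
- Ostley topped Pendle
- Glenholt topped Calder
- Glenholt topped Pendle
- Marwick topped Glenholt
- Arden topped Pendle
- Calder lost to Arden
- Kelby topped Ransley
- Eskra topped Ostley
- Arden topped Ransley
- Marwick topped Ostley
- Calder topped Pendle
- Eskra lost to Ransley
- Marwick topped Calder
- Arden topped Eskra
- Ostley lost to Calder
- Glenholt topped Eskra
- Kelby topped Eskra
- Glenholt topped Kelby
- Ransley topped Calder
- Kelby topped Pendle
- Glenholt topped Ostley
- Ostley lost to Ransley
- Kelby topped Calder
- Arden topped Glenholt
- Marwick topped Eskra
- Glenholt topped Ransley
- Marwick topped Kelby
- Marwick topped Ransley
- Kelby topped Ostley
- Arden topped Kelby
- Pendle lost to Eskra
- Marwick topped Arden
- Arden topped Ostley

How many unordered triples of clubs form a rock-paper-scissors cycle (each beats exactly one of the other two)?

Win totals: Arden 7, Calder 2, Glenholt 6, Marwick 8, Eskra 3, Pendle 0, Ransley 4, Ostley 1, Kelby 5.
A club with w wins dominates both others in C(w,2) triples; summing gives 21 + 1 + 15 + 28 + 3 + 0 + 6 + 0 + 10 = 84 transitive triples.
Total triples C(9,3) = 84, so cyclic triples = 84 − 84 = 0.

0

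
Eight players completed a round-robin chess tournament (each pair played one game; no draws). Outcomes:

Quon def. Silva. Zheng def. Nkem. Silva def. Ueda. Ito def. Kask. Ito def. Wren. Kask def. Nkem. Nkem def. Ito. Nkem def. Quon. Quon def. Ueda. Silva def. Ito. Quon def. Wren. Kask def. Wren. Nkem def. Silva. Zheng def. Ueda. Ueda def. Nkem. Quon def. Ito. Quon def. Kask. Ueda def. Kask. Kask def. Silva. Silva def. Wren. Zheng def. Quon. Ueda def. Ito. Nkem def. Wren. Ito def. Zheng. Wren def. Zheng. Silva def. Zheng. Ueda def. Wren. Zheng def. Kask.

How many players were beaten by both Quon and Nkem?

3

Quon beat: Kask, Ito, Silva, Ueda, Wren.
Nkem beat: Ito, Silva, Wren, Quon.
Both beat: Ito, Silva, Wren — 3.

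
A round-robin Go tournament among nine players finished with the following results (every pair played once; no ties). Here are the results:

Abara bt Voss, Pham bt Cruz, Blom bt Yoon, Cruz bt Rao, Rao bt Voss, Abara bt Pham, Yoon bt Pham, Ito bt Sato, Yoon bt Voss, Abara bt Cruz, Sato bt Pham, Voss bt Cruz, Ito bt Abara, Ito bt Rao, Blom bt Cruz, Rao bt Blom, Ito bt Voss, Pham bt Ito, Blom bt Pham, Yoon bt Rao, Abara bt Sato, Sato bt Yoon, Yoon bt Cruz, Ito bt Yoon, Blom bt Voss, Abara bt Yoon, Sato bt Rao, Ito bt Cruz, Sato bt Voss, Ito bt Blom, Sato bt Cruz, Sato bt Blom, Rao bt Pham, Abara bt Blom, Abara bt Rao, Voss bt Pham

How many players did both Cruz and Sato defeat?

1

Cruz beat: Rao.
Sato beat: Cruz, Blom, Yoon, Pham, Rao, Voss.
Both beat: Rao — 1.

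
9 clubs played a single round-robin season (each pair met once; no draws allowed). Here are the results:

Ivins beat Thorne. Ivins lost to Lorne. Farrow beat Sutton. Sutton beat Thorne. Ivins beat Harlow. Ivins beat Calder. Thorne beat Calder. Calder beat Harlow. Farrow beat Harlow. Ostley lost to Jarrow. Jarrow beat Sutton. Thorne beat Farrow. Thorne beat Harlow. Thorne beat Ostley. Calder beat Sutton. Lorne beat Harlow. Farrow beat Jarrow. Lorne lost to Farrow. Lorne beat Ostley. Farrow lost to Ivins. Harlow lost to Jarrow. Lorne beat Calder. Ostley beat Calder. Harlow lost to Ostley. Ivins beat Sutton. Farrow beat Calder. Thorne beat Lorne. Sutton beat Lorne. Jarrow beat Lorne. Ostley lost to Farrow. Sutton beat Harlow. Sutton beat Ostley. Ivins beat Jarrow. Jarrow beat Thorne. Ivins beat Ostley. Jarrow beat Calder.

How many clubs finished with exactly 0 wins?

Win totals: Calder 2, Harlow 0, Farrow 6, Thorne 5, Sutton 4, Lorne 4, Ivins 7, Ostley 2, Jarrow 6.
Exactly 0: Harlow — 1 club.

1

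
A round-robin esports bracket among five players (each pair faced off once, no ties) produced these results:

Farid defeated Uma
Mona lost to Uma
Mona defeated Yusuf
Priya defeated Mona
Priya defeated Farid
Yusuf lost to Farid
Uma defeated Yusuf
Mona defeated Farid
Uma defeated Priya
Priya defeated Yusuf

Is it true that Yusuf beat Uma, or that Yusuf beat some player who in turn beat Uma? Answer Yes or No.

Yusuf did not beat Uma directly.
Yusuf beat no one, so there is no intermediate player.

No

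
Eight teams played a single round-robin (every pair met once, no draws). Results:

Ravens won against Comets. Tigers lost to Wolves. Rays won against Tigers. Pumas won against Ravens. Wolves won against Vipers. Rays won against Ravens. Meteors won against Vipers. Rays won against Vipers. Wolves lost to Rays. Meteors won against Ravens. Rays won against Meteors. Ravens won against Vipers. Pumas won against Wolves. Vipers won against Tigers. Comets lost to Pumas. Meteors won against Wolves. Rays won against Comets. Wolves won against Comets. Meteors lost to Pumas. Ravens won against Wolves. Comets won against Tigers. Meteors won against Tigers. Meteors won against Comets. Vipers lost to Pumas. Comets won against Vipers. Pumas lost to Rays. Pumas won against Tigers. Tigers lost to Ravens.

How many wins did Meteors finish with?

5

Meteors' results: beat Comets, Ravens, Wolves, Vipers, Tigers; lost to Pumas, Rays.
That is 5 wins.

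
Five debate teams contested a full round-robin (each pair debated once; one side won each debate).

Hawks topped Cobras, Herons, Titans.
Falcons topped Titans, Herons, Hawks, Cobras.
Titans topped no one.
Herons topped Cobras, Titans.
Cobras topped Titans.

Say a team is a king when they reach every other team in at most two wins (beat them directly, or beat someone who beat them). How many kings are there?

1

Hawks cannot reach Falcons in two steps.
Herons cannot reach Hawks, Falcons in two steps.
Titans cannot reach Hawks, Herons, Cobras, Falcons in two steps.
Cobras cannot reach Hawks, Herons, Falcons in two steps.
Falcons reaches everyone (king).
Kings: Falcons — 1.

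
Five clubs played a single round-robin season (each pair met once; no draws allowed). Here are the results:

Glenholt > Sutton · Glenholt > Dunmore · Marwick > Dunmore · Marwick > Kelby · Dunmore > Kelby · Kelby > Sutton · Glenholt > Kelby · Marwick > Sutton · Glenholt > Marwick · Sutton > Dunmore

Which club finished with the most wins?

Glenholt

Win totals: Marwick 3, Glenholt 4, Sutton 1, Kelby 1, Dunmore 1.
Glenholt leads with 4 wins (next highest: 3).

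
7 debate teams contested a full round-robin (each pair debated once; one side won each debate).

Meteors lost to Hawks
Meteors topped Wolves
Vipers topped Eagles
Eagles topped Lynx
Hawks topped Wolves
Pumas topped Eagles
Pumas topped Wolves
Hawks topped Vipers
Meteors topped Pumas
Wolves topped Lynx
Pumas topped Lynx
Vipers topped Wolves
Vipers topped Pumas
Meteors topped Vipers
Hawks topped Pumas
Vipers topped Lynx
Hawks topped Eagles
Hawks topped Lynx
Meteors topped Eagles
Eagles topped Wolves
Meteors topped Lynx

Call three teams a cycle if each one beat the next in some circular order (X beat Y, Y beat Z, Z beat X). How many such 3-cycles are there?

0

Win totals: Pumas 3, Meteors 5, Wolves 1, Eagles 2, Hawks 6, Vipers 4, Lynx 0.
A team with w wins dominates both others in C(w,2) triples; summing gives 3 + 10 + 0 + 1 + 15 + 6 + 0 = 35 transitive triples.
Total triples C(7,3) = 35, so cyclic triples = 35 − 35 = 0.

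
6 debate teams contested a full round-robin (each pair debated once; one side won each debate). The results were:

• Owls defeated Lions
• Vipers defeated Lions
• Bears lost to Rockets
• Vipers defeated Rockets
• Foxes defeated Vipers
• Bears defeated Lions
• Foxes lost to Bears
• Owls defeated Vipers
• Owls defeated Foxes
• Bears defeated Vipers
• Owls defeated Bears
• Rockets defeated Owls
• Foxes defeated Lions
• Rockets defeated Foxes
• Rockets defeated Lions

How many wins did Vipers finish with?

Vipers' results: beat Rockets, Lions; lost to Owls, Foxes, Bears.
That is 2 wins.

2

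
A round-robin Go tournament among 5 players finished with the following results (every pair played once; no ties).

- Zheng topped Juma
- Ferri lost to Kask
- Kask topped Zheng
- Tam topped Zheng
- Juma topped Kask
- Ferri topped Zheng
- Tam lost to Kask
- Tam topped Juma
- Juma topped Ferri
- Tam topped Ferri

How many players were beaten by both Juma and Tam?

Juma beat: Ferri, Kask.
Tam beat: Zheng, Ferri, Juma.
Both beat: Ferri — 1.

1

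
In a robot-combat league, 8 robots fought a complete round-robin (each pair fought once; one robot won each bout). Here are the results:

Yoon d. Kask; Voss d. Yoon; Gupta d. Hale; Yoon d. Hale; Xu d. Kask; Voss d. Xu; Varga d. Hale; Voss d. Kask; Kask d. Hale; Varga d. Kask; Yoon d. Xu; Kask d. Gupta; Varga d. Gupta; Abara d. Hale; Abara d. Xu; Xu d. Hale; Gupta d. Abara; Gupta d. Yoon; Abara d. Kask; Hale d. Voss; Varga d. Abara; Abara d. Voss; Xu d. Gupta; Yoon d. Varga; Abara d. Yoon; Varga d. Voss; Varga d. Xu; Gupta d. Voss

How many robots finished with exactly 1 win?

Win totals: Varga 6, Voss 3, Kask 2, Abara 5, Hale 1, Yoon 4, Gupta 4, Xu 3.
Exactly 1: Hale — 1 robot.

1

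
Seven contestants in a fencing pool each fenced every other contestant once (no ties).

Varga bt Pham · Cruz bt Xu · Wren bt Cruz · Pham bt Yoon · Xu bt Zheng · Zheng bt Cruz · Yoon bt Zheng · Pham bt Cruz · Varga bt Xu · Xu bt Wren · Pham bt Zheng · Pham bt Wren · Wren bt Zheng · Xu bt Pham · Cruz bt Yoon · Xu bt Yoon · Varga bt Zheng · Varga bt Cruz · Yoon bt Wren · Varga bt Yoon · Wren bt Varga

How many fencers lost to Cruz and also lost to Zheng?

Cruz beat: Xu, Yoon.
Zheng beat: Cruz.
No one was beaten by both.

0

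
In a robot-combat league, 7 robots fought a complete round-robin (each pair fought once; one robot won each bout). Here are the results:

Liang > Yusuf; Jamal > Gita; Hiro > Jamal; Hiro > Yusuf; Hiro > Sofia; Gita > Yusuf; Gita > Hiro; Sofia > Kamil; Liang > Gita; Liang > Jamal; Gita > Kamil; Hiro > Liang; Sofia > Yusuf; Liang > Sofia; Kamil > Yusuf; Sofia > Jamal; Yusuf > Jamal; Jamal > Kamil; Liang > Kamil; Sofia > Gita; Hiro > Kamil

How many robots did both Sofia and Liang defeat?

4

Sofia beat: Gita, Kamil, Jamal, Yusuf.
Liang beat: Gita, Kamil, Sofia, Jamal, Yusuf.
Both beat: Gita, Kamil, Jamal, Yusuf — 4.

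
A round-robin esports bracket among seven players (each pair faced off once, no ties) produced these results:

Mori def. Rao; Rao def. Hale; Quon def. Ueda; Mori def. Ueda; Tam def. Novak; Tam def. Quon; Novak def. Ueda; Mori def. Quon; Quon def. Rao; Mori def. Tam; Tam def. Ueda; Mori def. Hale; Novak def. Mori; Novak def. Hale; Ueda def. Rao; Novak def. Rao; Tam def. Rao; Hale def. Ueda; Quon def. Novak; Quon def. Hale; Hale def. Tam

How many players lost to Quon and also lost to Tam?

3

Quon beat: Hale, Rao, Novak, Ueda.
Tam beat: Rao, Novak, Quon, Ueda.
Both beat: Rao, Novak, Ueda — 3.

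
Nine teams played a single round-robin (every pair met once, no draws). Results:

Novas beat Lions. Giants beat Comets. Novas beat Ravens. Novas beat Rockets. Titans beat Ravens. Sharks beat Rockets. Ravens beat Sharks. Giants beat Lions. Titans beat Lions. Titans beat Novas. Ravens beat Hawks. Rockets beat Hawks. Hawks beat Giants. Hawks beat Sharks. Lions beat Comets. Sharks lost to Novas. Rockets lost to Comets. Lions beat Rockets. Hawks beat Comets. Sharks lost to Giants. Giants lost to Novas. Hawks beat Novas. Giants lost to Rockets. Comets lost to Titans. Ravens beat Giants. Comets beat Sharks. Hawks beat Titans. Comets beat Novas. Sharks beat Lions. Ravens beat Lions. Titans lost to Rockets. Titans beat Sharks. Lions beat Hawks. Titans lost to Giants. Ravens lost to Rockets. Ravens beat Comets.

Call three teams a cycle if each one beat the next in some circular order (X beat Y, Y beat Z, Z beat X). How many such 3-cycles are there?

Win totals: Ravens 5, Novas 5, Hawks 5, Giants 4, Lions 3, Sharks 2, Titans 5, Rockets 4, Comets 3.
A team with w wins dominates both others in C(w,2) triples; summing gives 10 + 10 + 10 + 6 + 3 + 1 + 10 + 6 + 3 = 59 transitive triples.
Total triples C(9,3) = 84, so cyclic triples = 84 − 59 = 25.

25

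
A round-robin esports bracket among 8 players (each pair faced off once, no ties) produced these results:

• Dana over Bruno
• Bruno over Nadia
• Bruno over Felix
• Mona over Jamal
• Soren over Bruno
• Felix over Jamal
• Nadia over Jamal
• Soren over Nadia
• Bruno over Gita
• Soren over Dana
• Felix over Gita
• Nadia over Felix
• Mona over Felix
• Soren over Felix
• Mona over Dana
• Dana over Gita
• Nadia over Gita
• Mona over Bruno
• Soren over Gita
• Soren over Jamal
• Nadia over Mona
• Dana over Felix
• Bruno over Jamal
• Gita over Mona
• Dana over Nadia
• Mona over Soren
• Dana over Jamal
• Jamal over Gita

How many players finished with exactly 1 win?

Win totals: Dana 5, Soren 6, Bruno 4, Jamal 1, Mona 5, Nadia 4, Felix 2, Gita 1.
Exactly 1: Jamal, Gita — 2 players.

2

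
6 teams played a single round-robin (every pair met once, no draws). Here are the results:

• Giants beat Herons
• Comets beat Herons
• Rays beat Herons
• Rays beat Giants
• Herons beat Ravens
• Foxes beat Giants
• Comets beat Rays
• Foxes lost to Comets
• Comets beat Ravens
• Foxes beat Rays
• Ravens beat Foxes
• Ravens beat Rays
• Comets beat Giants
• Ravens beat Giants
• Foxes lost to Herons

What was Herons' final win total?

Herons' results: beat Foxes, Ravens; lost to Comets, Rays, Giants.
That is 2 wins.

2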